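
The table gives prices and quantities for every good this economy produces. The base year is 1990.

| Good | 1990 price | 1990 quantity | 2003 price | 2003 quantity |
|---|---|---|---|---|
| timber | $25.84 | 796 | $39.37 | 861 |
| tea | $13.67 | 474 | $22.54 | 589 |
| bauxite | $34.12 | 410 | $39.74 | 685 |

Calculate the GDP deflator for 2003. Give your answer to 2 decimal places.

Nominal GDP 2003 = 39.37·861 + 22.54·589 + 39.74·685 = 74395.53.
Real GDP 2003 (at 1990 prices) = 25.84·861 + 13.67·589 + 34.12·685 = 53672.07.
Deflator = Nominal/Real × 100 = 74395.53/53672.07 × 100 = 138.611.

138.61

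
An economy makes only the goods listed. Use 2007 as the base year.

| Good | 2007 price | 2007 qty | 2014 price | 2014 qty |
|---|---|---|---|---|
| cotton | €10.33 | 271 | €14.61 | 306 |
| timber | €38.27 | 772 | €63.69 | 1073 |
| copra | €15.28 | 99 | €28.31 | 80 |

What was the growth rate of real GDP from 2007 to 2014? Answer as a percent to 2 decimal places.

34.23%

Real GDP 2007 = Nominal GDP 2007 = 10.33·271 + 38.27·772 + 15.28·99 = 33856.59.
Real GDP 2014 (at 2007 prices) = 10.33·306 + 38.27·1073 + 15.28·80 = 45447.09.
Real growth = 45447.09/33856.59 − 1 = 0.3423.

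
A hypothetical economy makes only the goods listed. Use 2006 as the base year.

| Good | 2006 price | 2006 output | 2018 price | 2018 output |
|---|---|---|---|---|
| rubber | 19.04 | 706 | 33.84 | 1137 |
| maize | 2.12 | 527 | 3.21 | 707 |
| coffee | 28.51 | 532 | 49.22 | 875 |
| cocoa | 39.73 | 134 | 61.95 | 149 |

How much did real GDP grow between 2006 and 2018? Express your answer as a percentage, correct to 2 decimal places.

Real GDP 2006 = Nominal GDP 2006 = 19.04·706 + 2.12·527 + 28.51·532 + 39.73·134 = 35050.62.
Real GDP 2018 (at 2006 prices) = 19.04·1137 + 2.12·707 + 28.51·875 + 39.73·149 = 54013.34.
Real growth = 54013.34/35050.62 − 1 = 0.5410.

54.10%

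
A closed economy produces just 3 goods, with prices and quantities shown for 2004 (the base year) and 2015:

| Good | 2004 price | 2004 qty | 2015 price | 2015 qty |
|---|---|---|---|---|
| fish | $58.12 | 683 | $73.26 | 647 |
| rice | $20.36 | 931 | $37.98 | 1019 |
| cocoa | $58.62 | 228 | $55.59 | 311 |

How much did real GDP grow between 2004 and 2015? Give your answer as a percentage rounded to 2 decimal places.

6.34%

Real GDP 2004 = Nominal GDP 2004 = 58.12·683 + 20.36·931 + 58.62·228 = 72016.48.
Real GDP 2015 (at 2004 prices) = 58.12·647 + 20.36·1019 + 58.62·311 = 76581.30.
Real growth = 76581.30/72016.48 − 1 = 0.0634.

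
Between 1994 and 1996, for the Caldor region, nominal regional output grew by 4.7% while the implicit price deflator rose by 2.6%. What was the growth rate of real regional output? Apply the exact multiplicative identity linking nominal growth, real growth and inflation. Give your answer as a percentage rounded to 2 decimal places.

2.05%

(1 + g_nom) = (1 + g_real)(1 + π), so g_real = 1.0470 / 1.0260 − 1 = 0.02047.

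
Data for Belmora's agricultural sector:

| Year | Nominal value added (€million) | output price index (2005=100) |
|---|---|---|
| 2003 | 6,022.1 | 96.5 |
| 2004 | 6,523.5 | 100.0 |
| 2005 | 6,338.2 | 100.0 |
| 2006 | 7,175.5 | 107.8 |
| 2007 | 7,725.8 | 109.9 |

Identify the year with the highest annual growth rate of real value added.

2007

2004: real = 6523.5/1.000 = 6523.50; growth vs 2003 (6240.52) = 4.53%.
2005: real = 6338.2/1.000 = 6338.20; growth vs 2004 (6523.50) = -2.84%.
2006: real = 7175.5/1.078 = 6656.31; growth vs 2005 (6338.20) = 5.02%.
2007: real = 7725.8/1.099 = 7029.85; growth vs 2006 (6656.31) = 5.61%.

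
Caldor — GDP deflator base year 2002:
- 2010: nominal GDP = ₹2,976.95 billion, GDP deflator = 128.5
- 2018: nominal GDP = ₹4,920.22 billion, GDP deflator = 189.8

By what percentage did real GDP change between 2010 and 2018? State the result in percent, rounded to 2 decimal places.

11.90%

Real GDP 2010 = 2976.95 / 1.285 = 2316.69.
Real GDP 2018 = 4920.22 / 1.898 = 2592.32.
Real growth = 2592.32 / 2316.69 − 1 = 0.1190.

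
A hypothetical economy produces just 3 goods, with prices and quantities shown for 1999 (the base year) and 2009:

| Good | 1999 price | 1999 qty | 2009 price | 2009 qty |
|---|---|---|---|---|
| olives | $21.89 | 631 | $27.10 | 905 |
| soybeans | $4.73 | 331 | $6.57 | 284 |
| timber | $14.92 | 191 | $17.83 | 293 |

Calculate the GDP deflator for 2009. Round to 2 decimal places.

123.86

Nominal GDP 2009 = 27.10·905 + 6.57·284 + 17.83·293 = 31615.57.
Real GDP 2009 (at 1999 prices) = 21.89·905 + 4.73·284 + 14.92·293 = 25525.33.
Deflator = Nominal/Real × 100 = 31615.57/25525.33 × 100 = 123.860.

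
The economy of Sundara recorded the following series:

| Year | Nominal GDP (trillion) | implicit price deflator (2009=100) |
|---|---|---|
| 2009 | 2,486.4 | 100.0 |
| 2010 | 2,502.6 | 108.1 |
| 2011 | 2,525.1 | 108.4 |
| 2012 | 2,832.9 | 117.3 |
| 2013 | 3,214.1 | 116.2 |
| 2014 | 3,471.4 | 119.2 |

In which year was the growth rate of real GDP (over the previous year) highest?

2013

2010: real = 2502.6/1.081 = 2315.08; growth vs 2009 (2486.40) = -6.89%.
2011: real = 2525.1/1.084 = 2329.43; growth vs 2010 (2315.08) = 0.62%.
2012: real = 2832.9/1.173 = 2415.09; growth vs 2011 (2329.43) = 3.68%.
2013: real = 3214.1/1.162 = 2766.01; growth vs 2012 (2415.09) = 14.53%.
2014: real = 3471.4/1.192 = 2912.25; growth vs 2013 (2766.01) = 5.29%.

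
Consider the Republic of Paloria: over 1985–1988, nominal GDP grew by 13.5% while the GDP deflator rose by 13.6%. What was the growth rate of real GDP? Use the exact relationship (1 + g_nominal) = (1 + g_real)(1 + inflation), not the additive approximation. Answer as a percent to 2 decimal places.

(1 + g_nom) = (1 + g_real)(1 + π), so g_real = 1.1350 / 1.1360 − 1 = -0.00088.

-0.09%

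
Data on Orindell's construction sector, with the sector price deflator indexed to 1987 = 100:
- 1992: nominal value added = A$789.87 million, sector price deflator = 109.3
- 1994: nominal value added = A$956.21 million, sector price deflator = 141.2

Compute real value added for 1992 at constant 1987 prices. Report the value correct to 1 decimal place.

Real value added = Nominal / (sector price deflator/100) = 789.87 / 1.093 = 722.66.

A$722.7 million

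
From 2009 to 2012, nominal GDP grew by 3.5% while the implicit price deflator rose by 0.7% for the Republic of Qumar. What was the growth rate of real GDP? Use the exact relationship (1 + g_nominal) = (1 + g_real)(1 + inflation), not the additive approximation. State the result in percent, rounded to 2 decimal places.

2.78%

(1 + g_nom) = (1 + g_real)(1 + π), so g_real = 1.0350 / 1.0070 − 1 = 0.02781.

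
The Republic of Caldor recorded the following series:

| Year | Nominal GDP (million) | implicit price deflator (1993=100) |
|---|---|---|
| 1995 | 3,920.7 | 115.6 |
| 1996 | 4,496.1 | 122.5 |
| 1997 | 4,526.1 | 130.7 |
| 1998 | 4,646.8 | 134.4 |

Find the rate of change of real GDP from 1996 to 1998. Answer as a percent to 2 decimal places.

-5.80%

Real GDP 1996 = 4496.1/1.225 = 3670.29.
Real GDP 1998 = 4646.8/1.344 = 3457.44.
Change = 3457.44/3670.29 − 1 = -0.0580.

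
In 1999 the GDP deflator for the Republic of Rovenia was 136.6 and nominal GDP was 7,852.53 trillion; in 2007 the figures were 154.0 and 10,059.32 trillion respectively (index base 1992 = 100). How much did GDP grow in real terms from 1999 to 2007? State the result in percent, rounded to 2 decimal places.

13.63%

Deflate each year: 1999 → 7852.53/1.366 = 5748.56; 2007 → 10059.32/1.540 = 6532.03.
So real GDP changed by 6532.03/5748.56 − 1 = 0.1363, i.e. 13.63%.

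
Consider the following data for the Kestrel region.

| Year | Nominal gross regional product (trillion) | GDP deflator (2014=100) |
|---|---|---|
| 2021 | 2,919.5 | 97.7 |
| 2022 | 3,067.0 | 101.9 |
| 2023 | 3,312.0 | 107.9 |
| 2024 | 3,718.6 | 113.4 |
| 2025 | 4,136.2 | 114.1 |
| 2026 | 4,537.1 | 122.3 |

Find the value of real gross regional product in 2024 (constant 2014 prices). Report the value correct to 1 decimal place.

Real gross regional product 2024 = 3718.6 / 1.134 = 3279.19.

3,279.2 trillion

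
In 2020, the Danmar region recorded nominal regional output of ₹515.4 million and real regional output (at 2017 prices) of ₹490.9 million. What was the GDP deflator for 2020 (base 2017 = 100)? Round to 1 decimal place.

105.0

GDP deflator = (Nominal / Real) × 100 = 515.4 / 490.9 × 100 = 104.99.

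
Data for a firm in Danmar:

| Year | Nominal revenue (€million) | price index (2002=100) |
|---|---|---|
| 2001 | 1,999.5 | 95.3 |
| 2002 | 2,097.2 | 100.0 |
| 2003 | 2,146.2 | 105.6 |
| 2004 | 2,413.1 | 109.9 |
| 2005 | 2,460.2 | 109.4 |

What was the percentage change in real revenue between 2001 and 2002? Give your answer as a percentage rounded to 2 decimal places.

Real revenue 2001 = 1999.5/0.953 = 2098.11.
Real revenue 2002 = 2097.2/1.000 = 2097.20.
Change = 2097.20/2098.11 − 1 = -0.0004.

-0.04%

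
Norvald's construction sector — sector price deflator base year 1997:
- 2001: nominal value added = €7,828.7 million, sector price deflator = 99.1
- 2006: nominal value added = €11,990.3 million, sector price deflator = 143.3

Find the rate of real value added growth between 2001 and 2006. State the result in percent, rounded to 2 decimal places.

Real value added 2001 = 7828.7 / 0.991 = 7899.80.
Real value added 2006 = 11990.3 / 1.433 = 8367.27.
Real growth = 8367.27 / 7899.80 − 1 = 0.0592.

5.92%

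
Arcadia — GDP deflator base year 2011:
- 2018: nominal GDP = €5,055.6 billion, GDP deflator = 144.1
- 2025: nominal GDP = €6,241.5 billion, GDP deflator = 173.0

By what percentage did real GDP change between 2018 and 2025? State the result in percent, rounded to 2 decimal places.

Real GDP 2018 = 5055.6 / 1.441 = 3508.40.
Real GDP 2025 = 6241.5 / 1.730 = 3607.80.
Real growth = 3607.80 / 3508.40 − 1 = 0.0283.

2.83%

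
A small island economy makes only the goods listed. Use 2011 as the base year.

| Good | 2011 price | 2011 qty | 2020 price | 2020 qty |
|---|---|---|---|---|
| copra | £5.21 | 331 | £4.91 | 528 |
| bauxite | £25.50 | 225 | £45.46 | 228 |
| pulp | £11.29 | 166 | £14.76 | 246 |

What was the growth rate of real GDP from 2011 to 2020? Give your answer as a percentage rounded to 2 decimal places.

21.49%

Real GDP 2011 = Nominal GDP 2011 = 5.21·331 + 25.50·225 + 11.29·166 = 9336.15.
Real GDP 2020 (at 2011 prices) = 5.21·528 + 25.50·228 + 11.29·246 = 11342.22.
Real growth = 11342.22/9336.15 − 1 = 0.2149.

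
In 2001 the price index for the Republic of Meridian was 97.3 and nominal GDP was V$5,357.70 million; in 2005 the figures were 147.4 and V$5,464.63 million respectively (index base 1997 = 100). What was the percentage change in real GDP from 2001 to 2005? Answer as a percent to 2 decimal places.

Deflate each year: 2001 → 5357.70/0.973 = 5506.37; 2005 → 5464.63/1.474 = 3707.35.
So real GDP changed by 3707.35/5506.37 − 1 = -0.3267, i.e. -32.67%.

-32.67%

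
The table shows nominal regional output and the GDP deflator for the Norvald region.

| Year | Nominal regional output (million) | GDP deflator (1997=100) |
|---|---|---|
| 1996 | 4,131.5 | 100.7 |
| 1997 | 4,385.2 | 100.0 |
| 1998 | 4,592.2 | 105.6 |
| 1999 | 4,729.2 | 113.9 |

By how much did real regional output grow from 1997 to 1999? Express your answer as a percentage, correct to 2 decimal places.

-5.32%

Real regional output 1997 = 4385.2/1.000 = 4385.20.
Real regional output 1999 = 4729.2/1.139 = 4152.06.
Change = 4152.06/4385.20 − 1 = -0.0532.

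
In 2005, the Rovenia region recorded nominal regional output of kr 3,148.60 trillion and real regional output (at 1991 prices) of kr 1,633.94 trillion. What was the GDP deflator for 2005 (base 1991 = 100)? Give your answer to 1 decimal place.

192.7

GDP deflator = (Nominal / Real) × 100 = 3148.60 / 1633.94 × 100 = 192.70.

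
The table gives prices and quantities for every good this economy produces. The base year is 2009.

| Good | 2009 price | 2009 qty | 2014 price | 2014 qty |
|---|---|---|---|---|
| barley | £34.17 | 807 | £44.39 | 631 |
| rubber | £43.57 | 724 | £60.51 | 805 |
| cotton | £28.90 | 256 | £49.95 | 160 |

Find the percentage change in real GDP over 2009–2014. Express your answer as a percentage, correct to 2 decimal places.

-7.91%

Real GDP 2009 = Nominal GDP 2009 = 34.17·807 + 43.57·724 + 28.90·256 = 66518.27.
Real GDP 2014 (at 2009 prices) = 34.17·631 + 43.57·805 + 28.90·160 = 61259.12.
Real growth = 61259.12/66518.27 − 1 = -0.0791.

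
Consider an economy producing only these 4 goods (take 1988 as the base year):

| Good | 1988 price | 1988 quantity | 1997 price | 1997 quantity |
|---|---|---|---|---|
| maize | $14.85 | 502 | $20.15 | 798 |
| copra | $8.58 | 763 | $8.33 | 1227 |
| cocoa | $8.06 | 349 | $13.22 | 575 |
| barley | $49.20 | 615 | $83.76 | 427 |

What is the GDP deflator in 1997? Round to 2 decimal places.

145.08

Nominal GDP 1997 = 20.15·798 + 8.33·1227 + 13.22·575 + 83.76·427 = 69667.63.
Real GDP 1997 (at 1988 prices) = 14.85·798 + 8.58·1227 + 8.06·575 + 49.20·427 = 48020.86.
Deflator = Nominal/Real × 100 = 69667.63/48020.86 × 100 = 145.078.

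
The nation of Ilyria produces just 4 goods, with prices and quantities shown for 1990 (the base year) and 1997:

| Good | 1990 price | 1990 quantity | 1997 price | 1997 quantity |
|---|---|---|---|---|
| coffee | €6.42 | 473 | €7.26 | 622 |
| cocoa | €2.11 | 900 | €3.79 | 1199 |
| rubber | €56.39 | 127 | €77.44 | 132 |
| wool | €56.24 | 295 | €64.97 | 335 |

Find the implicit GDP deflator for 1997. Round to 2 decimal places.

Nominal GDP 1997 = 7.26·622 + 3.79·1199 + 77.44·132 + 64.97·335 = 41046.96.
Real GDP 1997 (at 1990 prices) = 6.42·622 + 2.11·1199 + 56.39·132 + 56.24·335 = 32807.01.
Deflator = Nominal/Real × 100 = 41046.96/32807.01 × 100 = 125.116.

125.12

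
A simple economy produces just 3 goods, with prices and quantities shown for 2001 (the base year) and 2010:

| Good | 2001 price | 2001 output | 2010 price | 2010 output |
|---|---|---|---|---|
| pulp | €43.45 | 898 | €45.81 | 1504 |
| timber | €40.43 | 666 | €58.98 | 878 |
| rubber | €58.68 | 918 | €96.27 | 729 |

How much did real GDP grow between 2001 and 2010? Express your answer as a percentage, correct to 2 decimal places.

19.87%

Real GDP 2001 = Nominal GDP 2001 = 43.45·898 + 40.43·666 + 58.68·918 = 119812.72.
Real GDP 2010 (at 2001 prices) = 43.45·1504 + 40.43·878 + 58.68·729 = 143624.06.
Real growth = 143624.06/119812.72 − 1 = 0.1987.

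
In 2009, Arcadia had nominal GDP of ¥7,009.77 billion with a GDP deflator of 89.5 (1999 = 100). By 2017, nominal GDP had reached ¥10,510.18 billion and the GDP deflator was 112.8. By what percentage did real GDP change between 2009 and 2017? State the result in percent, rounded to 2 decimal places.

18.97%

Real GDP 2009 = 7009.77 / 0.895 = 7832.15.
Real GDP 2017 = 10510.18 / 1.128 = 9317.54.
Real growth = 9317.54 / 7832.15 − 1 = 0.1897.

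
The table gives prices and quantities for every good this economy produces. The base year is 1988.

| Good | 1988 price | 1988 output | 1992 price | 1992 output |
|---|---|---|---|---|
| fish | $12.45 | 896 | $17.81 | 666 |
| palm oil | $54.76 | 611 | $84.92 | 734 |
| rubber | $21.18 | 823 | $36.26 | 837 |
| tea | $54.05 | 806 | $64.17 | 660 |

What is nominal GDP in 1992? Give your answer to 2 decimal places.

$146894.56

Nominal GDP 1992 = Σ (p_1992 × q_1992) = 17.81·666 + 84.92·734 + 36.26·837 + 64.17·660 = 146894.56.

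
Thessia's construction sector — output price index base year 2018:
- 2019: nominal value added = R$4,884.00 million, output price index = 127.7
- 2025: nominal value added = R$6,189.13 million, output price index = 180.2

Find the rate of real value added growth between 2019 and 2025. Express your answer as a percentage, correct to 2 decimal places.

Deflate each year: 2019 → 4884.00/1.277 = 3824.59; 2025 → 6189.13/1.802 = 3434.59.
So real value added changed by 3434.59/3824.59 − 1 = -0.1020, i.e. -10.20%.

-10.20%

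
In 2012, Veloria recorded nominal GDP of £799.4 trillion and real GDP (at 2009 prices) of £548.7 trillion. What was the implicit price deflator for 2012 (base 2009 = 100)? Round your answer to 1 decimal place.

145.7

implicit price deflator = (Nominal / Real) × 100 = 799.4 / 548.7 × 100 = 145.69.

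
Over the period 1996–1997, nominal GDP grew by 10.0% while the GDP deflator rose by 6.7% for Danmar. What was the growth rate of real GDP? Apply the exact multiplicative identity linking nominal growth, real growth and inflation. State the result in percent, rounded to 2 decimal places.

(1 + g_nom) = (1 + g_real)(1 + π), so g_real = 1.1000 / 1.0670 − 1 = 0.03093.

3.09%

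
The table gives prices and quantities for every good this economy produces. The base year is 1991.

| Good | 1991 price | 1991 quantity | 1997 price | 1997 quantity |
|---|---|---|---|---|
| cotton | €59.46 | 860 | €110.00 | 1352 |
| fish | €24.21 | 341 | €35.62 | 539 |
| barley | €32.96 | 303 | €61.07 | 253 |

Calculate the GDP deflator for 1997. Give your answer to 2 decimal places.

180.17

Nominal GDP 1997 = 110.00·1352 + 35.62·539 + 61.07·253 = 183369.89.
Real GDP 1997 (at 1991 prices) = 59.46·1352 + 24.21·539 + 32.96·253 = 101777.99.
Deflator = Nominal/Real × 100 = 183369.89/101777.99 × 100 = 180.167.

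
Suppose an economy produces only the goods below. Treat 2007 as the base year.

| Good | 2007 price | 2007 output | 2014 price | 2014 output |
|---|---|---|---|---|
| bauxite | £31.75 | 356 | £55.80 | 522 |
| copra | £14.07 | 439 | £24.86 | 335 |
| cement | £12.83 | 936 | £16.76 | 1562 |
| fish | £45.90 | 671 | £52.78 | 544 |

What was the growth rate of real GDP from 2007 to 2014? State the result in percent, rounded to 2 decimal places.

Real GDP 2007 = Nominal GDP 2007 = 31.75·356 + 14.07·439 + 12.83·936 + 45.90·671 = 60287.51.
Real GDP 2014 (at 2007 prices) = 31.75·522 + 14.07·335 + 12.83·1562 + 45.90·544 = 66297.01.
Real growth = 66297.01/60287.51 − 1 = 0.0997.

9.97%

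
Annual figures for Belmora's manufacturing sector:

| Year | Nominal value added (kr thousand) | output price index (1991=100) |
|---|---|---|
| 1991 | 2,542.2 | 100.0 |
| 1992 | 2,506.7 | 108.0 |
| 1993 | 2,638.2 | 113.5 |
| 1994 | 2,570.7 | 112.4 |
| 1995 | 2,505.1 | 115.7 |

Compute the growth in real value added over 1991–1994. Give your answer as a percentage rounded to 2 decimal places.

-10.03%

Real value added 1991 = 2542.2/1.000 = 2542.20.
Real value added 1994 = 2570.7/1.124 = 2287.10.
Change = 2287.10/2542.20 − 1 = -0.1003.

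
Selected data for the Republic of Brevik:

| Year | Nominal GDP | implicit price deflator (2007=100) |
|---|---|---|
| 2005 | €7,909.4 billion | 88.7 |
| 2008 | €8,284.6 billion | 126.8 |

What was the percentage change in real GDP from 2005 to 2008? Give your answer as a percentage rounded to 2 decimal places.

Real GDP 2005 = 7909.4 / 0.887 = 8917.02.
Real GDP 2008 = 8284.6 / 1.268 = 6533.60.
Real growth = 6533.60 / 8917.02 − 1 = -0.2673.

-26.73%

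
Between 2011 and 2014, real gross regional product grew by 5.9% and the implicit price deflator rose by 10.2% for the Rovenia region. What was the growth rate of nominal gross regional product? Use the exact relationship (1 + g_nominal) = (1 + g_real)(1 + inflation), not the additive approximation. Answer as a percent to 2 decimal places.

(1 + g_nom) = (1 + g_real)(1 + π) = 1.0590 × 1.1020 = 1.16702.

16.70%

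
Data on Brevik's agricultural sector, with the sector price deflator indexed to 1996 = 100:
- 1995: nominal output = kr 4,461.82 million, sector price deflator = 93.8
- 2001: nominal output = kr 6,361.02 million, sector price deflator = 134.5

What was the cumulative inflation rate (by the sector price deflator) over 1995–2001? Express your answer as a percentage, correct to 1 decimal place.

Price-level change = 134.5 / 93.8 − 1 = 0.4339.

43.4%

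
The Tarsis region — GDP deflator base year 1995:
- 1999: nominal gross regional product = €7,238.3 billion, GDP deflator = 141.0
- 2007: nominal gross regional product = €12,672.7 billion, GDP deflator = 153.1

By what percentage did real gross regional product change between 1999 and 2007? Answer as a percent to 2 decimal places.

Deflate each year: 1999 → 7238.3/1.410 = 5133.55; 2007 → 12672.7/1.531 = 8277.40.
So real gross regional product changed by 8277.40/5133.55 − 1 = 0.6124, i.e. 61.24%.

61.24%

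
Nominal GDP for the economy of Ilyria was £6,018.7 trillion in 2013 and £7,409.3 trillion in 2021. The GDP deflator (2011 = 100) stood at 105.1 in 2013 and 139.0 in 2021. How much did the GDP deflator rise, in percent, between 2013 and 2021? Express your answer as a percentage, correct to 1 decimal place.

Price-level change = 139.0 / 105.1 − 1 = 0.3225.

32.3%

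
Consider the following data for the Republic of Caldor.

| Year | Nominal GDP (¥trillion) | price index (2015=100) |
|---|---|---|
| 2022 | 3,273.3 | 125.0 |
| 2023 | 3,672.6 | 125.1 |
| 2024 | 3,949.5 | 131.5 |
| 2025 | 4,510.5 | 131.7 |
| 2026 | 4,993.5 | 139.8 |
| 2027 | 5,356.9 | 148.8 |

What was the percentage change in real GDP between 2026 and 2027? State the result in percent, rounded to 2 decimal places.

0.79%

Real GDP 2026 = 4993.5/1.398 = 3571.89.
Real GDP 2027 = 5356.9/1.488 = 3600.07.
Change = 3600.07/3571.89 − 1 = 0.0079.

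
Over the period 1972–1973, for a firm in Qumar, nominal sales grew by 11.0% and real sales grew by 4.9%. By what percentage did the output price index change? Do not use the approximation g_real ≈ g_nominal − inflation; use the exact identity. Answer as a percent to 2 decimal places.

5.82%

(1 + g_nom) = (1 + g_real)(1 + π), so π = 1.1100 / 1.0490 − 1 = 0.05815.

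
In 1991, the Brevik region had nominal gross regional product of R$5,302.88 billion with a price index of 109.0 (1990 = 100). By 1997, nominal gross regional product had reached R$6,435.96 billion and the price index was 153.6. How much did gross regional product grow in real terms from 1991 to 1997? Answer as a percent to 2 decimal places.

Deflate each year: 1991 → 5302.88/1.090 = 4865.03; 1997 → 6435.96/1.536 = 4190.08.
So real gross regional product changed by 4190.08/4865.03 − 1 = -0.1387, i.e. -13.87%.

-13.87%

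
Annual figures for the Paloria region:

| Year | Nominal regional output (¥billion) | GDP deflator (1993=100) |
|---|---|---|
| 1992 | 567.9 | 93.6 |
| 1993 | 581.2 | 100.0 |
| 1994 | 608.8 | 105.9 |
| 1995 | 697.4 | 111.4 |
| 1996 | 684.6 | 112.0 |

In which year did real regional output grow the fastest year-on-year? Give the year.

1993: real = 581.2/1.000 = 581.20; growth vs 1992 (606.73) = -4.21%.
1994: real = 608.8/1.059 = 574.88; growth vs 1993 (581.20) = -1.09%.
1995: real = 697.4/1.114 = 626.03; growth vs 1994 (574.88) = 8.90%.
1996: real = 684.6/1.120 = 611.25; growth vs 1995 (626.03) = -2.36%.

1995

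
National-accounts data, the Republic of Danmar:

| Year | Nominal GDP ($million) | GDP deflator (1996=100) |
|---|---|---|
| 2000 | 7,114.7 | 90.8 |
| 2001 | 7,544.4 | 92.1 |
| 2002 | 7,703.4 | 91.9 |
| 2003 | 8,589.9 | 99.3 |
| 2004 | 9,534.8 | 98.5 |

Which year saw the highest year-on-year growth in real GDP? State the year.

2004

2001: real = 7544.4/0.921 = 8191.53; growth vs 2000 (7835.57) = 4.54%.
2002: real = 7703.4/0.919 = 8382.37; growth vs 2001 (8191.53) = 2.33%.
2003: real = 8589.9/0.993 = 8650.45; growth vs 2002 (8382.37) = 3.20%.
2004: real = 9534.8/0.985 = 9680.00; growth vs 2003 (8650.45) = 11.90%.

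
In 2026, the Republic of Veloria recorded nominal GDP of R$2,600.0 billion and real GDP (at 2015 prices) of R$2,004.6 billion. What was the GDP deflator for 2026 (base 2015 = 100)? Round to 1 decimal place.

129.7

GDP deflator = (Nominal / Real) × 100 = 2600.0 / 2004.6 × 100 = 129.70.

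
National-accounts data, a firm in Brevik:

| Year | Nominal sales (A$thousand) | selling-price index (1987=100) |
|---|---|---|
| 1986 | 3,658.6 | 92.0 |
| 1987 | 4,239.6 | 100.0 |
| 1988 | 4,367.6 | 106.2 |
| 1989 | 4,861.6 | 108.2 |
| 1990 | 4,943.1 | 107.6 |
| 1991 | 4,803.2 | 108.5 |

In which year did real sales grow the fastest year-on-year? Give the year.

1987: real = 4239.6/1.000 = 4239.60; growth vs 1986 (3976.74) = 6.61%.
1988: real = 4367.6/1.062 = 4112.62; growth vs 1987 (4239.60) = -3.00%.
1989: real = 4861.6/1.082 = 4493.16; growth vs 1988 (4112.62) = 9.25%.
1990: real = 4943.1/1.076 = 4593.96; growth vs 1989 (4493.16) = 2.24%.
1991: real = 4803.2/1.085 = 4426.91; growth vs 1990 (4593.96) = -3.64%.

1989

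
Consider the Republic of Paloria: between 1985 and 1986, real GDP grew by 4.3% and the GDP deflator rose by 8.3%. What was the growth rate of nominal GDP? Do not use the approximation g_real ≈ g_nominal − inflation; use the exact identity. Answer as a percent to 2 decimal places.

(1 + g_nom) = (1 + g_real)(1 + π) = 1.0430 × 1.0830 = 1.12957.

12.96%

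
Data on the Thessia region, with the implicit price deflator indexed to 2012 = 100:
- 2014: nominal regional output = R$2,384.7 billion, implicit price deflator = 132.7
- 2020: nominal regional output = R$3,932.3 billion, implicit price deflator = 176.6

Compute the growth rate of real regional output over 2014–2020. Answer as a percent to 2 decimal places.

Real regional output 2014 = 2384.7 / 1.327 = 1797.06.
Real regional output 2020 = 3932.3 / 1.766 = 2226.67.
Real growth = 2226.67 / 1797.06 − 1 = 0.2391.

23.91%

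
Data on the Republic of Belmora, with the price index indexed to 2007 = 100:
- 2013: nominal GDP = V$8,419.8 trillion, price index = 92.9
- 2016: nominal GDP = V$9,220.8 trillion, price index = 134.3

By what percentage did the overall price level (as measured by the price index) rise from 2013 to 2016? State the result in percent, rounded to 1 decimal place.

Price-level change = 134.3 / 92.9 − 1 = 0.4456.

44.6%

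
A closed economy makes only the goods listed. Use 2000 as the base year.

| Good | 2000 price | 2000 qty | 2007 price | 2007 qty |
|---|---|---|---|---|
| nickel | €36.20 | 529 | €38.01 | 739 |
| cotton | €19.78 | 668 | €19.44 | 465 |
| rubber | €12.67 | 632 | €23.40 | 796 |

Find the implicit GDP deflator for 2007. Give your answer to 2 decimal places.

121.12

Nominal GDP 2007 = 38.01·739 + 19.44·465 + 23.40·796 = 55755.39.
Real GDP 2007 (at 2000 prices) = 36.20·739 + 19.78·465 + 12.67·796 = 46034.82.
Deflator = Nominal/Real × 100 = 55755.39/46034.82 × 100 = 121.116.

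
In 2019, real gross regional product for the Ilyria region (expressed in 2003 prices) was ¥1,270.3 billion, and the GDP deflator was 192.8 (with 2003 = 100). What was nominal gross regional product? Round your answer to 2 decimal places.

¥2,449.14 billion

Nominal gross regional product = Real × (GDP deflator/100) = 1270.3 × 1.928 = 2449.14.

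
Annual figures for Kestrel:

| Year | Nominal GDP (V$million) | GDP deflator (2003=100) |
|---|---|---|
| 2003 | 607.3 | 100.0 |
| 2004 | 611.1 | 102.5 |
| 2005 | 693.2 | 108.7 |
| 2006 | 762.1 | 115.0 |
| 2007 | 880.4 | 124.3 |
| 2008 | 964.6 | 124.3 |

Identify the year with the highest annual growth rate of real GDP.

2008

2004: real = 611.1/1.025 = 596.20; growth vs 2003 (607.30) = -1.83%.
2005: real = 693.2/1.087 = 637.72; growth vs 2004 (596.20) = 6.96%.
2006: real = 762.1/1.150 = 662.70; growth vs 2005 (637.72) = 3.92%.
2007: real = 880.4/1.243 = 708.29; growth vs 2006 (662.70) = 6.88%.
2008: real = 964.6/1.243 = 776.03; growth vs 2007 (708.29) = 9.56%.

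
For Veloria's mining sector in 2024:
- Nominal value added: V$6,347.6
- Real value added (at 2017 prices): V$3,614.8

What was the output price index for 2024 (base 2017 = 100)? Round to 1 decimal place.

175.6

output price index = (Nominal / Real) × 100 = 6347.6 / 3614.8 × 100 = 175.60.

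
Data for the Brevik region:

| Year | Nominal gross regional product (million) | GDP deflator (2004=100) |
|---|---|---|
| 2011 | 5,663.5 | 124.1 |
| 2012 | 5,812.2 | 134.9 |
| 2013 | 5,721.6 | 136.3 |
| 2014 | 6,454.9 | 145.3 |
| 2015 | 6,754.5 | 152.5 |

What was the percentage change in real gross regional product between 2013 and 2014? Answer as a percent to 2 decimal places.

Real gross regional product 2013 = 5721.6/1.363 = 4197.80.
Real gross regional product 2014 = 6454.9/1.453 = 4442.46.
Change = 4442.46/4197.80 − 1 = 0.0583.

5.83%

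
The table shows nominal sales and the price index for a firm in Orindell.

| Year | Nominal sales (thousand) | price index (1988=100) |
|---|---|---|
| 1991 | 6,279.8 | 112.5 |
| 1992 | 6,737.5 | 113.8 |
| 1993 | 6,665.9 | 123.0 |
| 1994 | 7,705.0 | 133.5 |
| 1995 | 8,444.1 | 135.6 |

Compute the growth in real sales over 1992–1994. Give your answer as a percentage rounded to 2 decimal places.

Real sales 1992 = 6737.5/1.138 = 5920.47.
Real sales 1994 = 7705.0/1.335 = 5771.54.
Change = 5771.54/5920.47 − 1 = -0.0252.

-2.52%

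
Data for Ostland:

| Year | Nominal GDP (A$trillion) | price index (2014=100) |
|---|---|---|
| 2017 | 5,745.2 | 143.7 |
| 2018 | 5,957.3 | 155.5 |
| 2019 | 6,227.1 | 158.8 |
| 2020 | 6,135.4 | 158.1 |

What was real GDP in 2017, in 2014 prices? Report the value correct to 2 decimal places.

Real GDP 2017 = 5745.2 / 1.437 = 3998.05.

A$3,998.05 trillion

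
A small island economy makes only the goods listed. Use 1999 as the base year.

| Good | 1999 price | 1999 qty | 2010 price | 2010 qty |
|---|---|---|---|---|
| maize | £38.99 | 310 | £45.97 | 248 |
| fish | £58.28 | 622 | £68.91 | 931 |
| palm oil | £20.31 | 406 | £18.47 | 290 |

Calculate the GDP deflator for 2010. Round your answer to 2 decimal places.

Nominal GDP 2010 = 45.97·248 + 68.91·931 + 18.47·290 = 80912.07.
Real GDP 2010 (at 1999 prices) = 38.99·248 + 58.28·931 + 20.31·290 = 69818.10.
Deflator = Nominal/Real × 100 = 80912.07/69818.10 × 100 = 115.890.

115.89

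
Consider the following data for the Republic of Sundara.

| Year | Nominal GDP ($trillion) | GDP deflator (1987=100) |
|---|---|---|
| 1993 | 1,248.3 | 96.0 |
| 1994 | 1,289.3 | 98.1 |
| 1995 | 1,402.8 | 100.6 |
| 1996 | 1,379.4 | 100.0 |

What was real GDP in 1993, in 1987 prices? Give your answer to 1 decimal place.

Real GDP 1993 = 1248.3 / 0.960 = 1300.31.

$1,300.3 trillion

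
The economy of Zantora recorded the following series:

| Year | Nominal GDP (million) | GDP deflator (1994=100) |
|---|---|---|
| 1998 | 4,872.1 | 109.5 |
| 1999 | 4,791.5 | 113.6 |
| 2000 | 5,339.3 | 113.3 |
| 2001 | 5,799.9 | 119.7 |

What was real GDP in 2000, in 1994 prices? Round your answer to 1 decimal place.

4,712.5 million

Real GDP 2000 = 5339.3 / 1.133 = 4712.53.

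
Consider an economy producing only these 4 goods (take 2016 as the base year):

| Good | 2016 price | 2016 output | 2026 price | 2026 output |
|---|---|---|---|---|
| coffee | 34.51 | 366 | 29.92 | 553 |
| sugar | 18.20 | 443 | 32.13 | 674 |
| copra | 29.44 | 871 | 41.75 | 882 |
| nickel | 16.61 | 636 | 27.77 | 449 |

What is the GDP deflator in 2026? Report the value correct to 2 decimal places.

135.07

Nominal GDP 2026 = 29.92·553 + 32.13·674 + 41.75·882 + 27.77·449 = 87493.61.
Real GDP 2026 (at 2016 prices) = 34.51·553 + 18.20·674 + 29.44·882 + 16.61·449 = 64774.80.
Deflator = Nominal/Real × 100 = 87493.61/64774.80 × 100 = 135.074.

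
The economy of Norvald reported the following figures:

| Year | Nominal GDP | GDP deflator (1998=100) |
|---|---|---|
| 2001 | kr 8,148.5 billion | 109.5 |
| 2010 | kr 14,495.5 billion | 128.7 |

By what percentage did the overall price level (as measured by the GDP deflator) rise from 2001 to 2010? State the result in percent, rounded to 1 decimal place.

Price-level change = 128.7 / 109.5 − 1 = 0.1753.

17.5%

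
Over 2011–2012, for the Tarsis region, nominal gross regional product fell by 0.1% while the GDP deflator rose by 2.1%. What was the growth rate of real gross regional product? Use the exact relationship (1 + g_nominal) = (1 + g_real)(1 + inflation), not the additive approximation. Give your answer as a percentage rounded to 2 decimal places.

(1 + g_nom) = (1 + g_real)(1 + π), so g_real = 0.9990 / 1.0210 − 1 = -0.02155.

-2.15%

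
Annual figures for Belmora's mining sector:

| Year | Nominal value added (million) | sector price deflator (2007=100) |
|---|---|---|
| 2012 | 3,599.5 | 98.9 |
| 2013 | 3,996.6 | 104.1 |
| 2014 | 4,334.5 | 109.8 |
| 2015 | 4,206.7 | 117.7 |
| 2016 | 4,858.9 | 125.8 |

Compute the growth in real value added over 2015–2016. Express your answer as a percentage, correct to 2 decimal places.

Real value added 2015 = 4206.7/1.177 = 3574.09.
Real value added 2016 = 4858.9/1.258 = 3862.40.
Change = 3862.40/3574.09 − 1 = 0.0807.

8.07%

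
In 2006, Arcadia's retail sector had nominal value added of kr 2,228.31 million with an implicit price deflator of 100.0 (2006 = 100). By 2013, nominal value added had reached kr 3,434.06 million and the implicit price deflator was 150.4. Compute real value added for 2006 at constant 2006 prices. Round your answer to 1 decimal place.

kr 2,228.3 million

Real value added = Nominal / (implicit price deflator/100) = 2228.31 / 1.000 = 2228.31.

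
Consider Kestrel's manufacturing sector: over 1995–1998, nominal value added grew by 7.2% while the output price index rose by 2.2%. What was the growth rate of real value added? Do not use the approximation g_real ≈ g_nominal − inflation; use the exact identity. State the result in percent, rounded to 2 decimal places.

(1 + g_nom) = (1 + g_real)(1 + π), so g_real = 1.0720 / 1.0220 − 1 = 0.04892.

4.89%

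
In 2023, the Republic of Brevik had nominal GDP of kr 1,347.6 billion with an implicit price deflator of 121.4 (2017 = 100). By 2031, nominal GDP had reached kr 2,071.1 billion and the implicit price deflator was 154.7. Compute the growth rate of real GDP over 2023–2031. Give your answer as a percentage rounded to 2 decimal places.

Real GDP 2023 = 1347.6 / 1.214 = 1110.05.
Real GDP 2031 = 2071.1 / 1.547 = 1338.78.
Real growth = 1338.78 / 1110.05 − 1 = 0.2061.

20.61%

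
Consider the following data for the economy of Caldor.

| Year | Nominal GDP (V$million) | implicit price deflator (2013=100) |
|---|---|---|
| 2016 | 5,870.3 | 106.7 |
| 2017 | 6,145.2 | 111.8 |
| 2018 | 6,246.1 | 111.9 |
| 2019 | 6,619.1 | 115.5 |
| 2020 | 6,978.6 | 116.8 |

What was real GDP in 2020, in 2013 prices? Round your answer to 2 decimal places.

Real GDP 2020 = 6978.6 / 1.168 = 5974.83.

V$5,974.83 million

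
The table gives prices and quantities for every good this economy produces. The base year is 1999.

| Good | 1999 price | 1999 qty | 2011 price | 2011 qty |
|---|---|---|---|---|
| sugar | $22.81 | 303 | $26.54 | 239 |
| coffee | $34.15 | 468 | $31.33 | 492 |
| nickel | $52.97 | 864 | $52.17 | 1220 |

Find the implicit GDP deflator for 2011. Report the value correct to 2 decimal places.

98.31

Nominal GDP 2011 = 26.54·239 + 31.33·492 + 52.17·1220 = 85404.82.
Real GDP 2011 (at 1999 prices) = 22.81·239 + 34.15·492 + 52.97·1220 = 86876.79.
Deflator = Nominal/Real × 100 = 85404.82/86876.79 × 100 = 98.306.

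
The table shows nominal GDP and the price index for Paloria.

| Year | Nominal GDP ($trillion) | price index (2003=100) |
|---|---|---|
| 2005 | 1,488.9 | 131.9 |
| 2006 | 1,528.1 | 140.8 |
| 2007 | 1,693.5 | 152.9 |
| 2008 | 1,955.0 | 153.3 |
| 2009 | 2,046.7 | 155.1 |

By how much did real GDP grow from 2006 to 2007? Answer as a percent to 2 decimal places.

Real GDP 2006 = 1528.1/1.408 = 1085.30.
Real GDP 2007 = 1693.5/1.529 = 1107.59.
Change = 1107.59/1085.30 − 1 = 0.0205.

2.05%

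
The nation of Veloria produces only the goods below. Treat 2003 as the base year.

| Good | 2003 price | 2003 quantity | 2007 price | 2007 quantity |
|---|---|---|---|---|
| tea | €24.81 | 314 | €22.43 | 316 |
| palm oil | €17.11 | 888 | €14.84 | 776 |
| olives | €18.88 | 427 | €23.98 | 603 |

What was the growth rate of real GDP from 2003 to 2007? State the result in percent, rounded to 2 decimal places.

4.69%

Real GDP 2003 = Nominal GDP 2003 = 24.81·314 + 17.11·888 + 18.88·427 = 31045.78.
Real GDP 2007 (at 2003 prices) = 24.81·316 + 17.11·776 + 18.88·603 = 32501.96.
Real growth = 32501.96/31045.78 − 1 = 0.0469.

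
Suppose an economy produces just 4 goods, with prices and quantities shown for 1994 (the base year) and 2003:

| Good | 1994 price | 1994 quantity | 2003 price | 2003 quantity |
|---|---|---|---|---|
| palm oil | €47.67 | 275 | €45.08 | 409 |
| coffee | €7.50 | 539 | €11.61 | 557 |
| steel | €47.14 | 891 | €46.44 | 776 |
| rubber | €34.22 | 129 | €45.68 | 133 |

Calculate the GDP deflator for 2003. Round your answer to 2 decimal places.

Nominal GDP 2003 = 45.08·409 + 11.61·557 + 46.44·776 + 45.68·133 = 67017.37.
Real GDP 2003 (at 1994 prices) = 47.67·409 + 7.50·557 + 47.14·776 + 34.22·133 = 64806.43.
Deflator = Nominal/Real × 100 = 67017.37/64806.43 × 100 = 103.412.

103.41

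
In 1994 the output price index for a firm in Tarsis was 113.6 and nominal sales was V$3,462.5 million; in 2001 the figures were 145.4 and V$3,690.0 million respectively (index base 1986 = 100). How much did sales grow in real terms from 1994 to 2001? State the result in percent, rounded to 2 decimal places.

-16.74%

Deflate each year: 1994 → 3462.5/1.136 = 3047.98; 2001 → 3690.0/1.454 = 2537.83.
So real sales changed by 2537.83/3047.98 − 1 = -0.1674, i.e. -16.74%.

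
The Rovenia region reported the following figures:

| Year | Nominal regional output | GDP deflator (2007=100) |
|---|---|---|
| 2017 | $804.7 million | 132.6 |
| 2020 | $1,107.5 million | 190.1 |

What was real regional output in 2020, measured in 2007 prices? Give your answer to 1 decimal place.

$582.6 million

Real regional output = Nominal / (GDP deflator/100) = 1107.5 / 1.901 = 582.59.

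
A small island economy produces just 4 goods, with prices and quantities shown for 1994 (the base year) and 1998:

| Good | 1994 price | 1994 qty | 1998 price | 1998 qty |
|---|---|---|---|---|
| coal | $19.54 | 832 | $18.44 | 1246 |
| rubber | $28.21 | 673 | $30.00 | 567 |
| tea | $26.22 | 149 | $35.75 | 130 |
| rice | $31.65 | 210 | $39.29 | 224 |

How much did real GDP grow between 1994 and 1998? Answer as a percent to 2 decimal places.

Real GDP 1994 = Nominal GDP 1994 = 19.54·832 + 28.21·673 + 26.22·149 + 31.65·210 = 45795.89.
Real GDP 1998 (at 1994 prices) = 19.54·1246 + 28.21·567 + 26.22·130 + 31.65·224 = 50840.11.
Real growth = 50840.11/45795.89 − 1 = 0.1101.

11.01%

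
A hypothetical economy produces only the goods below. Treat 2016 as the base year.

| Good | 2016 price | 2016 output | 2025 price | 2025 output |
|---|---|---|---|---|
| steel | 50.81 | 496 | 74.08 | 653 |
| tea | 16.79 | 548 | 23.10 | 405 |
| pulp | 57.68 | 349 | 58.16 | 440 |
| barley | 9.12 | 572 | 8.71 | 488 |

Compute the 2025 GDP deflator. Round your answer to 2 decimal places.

125.44

Nominal GDP 2025 = 74.08·653 + 23.10·405 + 58.16·440 + 8.71·488 = 87570.62.
Real GDP 2025 (at 2016 prices) = 50.81·653 + 16.79·405 + 57.68·440 + 9.12·488 = 69808.64.
Deflator = Nominal/Real × 100 = 87570.62/69808.64 × 100 = 125.444.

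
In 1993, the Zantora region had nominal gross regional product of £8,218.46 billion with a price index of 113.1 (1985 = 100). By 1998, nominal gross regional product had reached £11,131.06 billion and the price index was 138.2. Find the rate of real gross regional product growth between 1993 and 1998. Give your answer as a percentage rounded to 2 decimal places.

Real gross regional product 1993 = 8218.46 / 1.131 = 7266.54.
Real gross regional product 1998 = 11131.06 / 1.382 = 8054.31.
Real growth = 8054.31 / 7266.54 − 1 = 0.1084.

10.84%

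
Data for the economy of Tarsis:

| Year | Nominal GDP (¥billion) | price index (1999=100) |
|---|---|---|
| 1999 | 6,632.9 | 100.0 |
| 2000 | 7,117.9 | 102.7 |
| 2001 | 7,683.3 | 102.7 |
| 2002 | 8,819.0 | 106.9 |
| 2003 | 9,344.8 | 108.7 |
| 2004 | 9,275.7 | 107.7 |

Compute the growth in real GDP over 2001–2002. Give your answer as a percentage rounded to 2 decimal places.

10.27%

Real GDP 2001 = 7683.3/1.027 = 7481.30.
Real GDP 2002 = 8819.0/1.069 = 8249.77.
Change = 8249.77/7481.30 − 1 = 0.1027.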